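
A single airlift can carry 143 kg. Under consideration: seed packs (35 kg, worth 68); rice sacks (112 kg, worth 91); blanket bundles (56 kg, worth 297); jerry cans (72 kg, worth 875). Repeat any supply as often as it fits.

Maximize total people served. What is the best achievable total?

1172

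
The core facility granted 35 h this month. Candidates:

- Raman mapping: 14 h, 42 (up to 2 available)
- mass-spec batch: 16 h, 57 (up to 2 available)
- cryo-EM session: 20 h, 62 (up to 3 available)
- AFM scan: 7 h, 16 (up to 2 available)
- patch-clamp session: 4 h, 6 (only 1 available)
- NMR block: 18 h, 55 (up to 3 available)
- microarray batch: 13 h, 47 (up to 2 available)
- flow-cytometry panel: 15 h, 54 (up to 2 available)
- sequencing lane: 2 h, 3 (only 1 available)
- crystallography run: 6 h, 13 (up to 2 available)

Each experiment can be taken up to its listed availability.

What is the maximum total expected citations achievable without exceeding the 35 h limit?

Ranking by ratio (expected citations/h): microarray batch 3.62, flow-cytometry panel 3.60, mass-spec batch 3.56, cryo-EM session 3.10.
Taking the top-ratio experiments first gives AFM scan + 2×microarray batch + sequencing lane for 113 (35 h).
A better packing is mass-spec batch + microarray batch + crystallography run: 35 h, total 117.

117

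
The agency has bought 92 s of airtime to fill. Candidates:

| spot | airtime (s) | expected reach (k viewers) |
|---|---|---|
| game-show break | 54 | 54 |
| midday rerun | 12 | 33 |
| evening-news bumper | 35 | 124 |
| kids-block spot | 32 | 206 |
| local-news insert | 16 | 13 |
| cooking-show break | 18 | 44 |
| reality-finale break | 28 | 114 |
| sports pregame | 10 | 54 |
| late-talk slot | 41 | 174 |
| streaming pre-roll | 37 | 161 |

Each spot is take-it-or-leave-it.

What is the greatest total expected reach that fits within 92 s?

Ranking by ratio (expected reach/s): kids-block spot 6.44, sports pregame 5.40, streaming pre-roll 4.35, late-talk slot 4.24.
Midday rerun + kids-block spot + sports pregame + streaming pre-roll uses 91 of the 92 s and totals 454.
The closest alternative, kids-block spot + sports pregame + late-talk slot, reaches only 434.

454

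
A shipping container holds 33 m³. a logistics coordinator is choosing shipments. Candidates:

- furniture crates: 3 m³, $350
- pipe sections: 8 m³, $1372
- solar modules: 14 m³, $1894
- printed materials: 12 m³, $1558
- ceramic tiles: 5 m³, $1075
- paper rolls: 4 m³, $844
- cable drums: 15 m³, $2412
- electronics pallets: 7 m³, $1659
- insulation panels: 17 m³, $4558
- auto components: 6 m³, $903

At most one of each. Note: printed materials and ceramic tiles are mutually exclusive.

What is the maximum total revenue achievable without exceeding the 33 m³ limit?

8136

Best packing: ceramic tiles + paper rolls + electronics pallets + insulation panels — 33 m³, 8136 total.
Next best is furniture crates + ceramic tiles + electronics pallets + insulation panels at 7642 (32 m³) — short by 494.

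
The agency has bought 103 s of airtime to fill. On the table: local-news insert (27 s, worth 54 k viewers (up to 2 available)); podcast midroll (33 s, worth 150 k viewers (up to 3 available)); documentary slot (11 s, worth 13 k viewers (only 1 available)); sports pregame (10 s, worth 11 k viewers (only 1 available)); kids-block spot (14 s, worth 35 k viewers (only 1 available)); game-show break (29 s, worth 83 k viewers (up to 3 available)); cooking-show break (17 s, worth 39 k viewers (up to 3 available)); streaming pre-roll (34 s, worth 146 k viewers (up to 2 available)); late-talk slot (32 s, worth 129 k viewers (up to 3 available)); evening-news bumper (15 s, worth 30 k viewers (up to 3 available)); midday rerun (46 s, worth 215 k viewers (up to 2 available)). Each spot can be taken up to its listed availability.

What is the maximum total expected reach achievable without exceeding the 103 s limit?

Greedy by ratio would take documentary slot + 2×midday rerun: 103 s used, total 443.
The 103 s tied up in documentary slot and 2×midday rerun is better spent on 3×podcast midroll — total rises to 450 (99 s).
That's the maximum — no swap from here does better than 450.

450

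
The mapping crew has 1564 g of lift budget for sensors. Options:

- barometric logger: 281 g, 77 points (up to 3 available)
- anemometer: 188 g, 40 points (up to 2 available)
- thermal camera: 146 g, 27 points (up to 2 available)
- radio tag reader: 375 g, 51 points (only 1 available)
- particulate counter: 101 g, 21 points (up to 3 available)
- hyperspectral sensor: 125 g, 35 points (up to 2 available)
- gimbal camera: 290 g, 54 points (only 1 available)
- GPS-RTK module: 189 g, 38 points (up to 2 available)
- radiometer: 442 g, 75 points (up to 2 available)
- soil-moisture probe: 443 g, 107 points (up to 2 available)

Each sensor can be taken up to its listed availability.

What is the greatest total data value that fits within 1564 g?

408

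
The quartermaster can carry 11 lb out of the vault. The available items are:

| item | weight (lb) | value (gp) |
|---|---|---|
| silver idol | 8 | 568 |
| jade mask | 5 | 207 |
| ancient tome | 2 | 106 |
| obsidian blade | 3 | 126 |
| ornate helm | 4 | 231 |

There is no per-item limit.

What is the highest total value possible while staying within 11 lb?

694

Ranking by ratio (value/lb): silver idol 71.00, ornate helm 57.75, ancient tome 53.00.
Greedy by ratio would take silver idol + ancient tome: 10 lb used, total 674.
The 2 lb tied up in ancient tome is better spent on obsidian blade — total rises to 694 (11 lb).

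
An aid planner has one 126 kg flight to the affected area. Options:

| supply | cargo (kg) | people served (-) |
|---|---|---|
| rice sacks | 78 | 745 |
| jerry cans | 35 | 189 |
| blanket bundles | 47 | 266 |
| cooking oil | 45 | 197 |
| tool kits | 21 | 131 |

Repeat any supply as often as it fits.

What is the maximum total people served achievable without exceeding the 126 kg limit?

A density-first pass picks rice sacks + 2×tool kits — 1007 at 120 kg.
Replace 2×tool kits with blanket bundles: the trade gains 4 net, giving 1011 at 125 kg.
That's the maximum — no swap from here does better than 1011.

1011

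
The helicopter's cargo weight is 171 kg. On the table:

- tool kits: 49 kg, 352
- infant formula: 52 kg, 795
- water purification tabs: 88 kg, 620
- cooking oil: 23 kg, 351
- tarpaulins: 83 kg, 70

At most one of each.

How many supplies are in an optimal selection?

Optimal total is 1766.
For example infant formula + water purification tabs + cooking oil achieves it, using 163 kg.
All optima have 3 supplies.

3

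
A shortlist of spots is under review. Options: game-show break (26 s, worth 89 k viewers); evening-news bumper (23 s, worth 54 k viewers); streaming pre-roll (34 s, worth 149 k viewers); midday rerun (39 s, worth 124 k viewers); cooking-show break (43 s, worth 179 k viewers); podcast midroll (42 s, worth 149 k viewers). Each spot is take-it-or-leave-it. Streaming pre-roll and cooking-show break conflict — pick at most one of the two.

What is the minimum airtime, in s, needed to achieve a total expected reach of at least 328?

85

Minimise s subject to total expected reach ≥ 328.
Taking cooking-show break + podcast midroll gives 328 (≥ 328) for 85 s.
Below 85 s the best achievable stays under 328.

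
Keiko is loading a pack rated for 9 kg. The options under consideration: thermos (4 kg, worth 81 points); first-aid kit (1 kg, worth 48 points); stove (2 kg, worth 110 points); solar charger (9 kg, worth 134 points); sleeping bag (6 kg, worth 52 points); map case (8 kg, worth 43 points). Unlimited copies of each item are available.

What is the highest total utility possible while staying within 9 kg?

488

First-aid kit + 4×stove uses 9 of the 9 kg and totals 488.
Nothing else within 9 kg beats 488.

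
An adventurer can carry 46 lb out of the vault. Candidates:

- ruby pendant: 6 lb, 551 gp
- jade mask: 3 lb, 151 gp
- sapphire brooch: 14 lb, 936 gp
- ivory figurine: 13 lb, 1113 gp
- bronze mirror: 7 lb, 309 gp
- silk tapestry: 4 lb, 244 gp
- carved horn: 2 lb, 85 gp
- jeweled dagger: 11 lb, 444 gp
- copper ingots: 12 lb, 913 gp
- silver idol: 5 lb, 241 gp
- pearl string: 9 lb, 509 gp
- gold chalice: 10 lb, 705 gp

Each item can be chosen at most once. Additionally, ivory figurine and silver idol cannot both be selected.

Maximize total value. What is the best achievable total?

3526

By value per lb: ruby pendant 91.83, ivory figurine 85.62, copper ingots 76.08, gold chalice 70.50 lead.
The ratio ordering already packs tightly: ruby pendant + ivory figurine + silk tapestry + copper ingots + gold chalice, 45 lb, 3526.
The closest alternative, ruby pendant + jade mask + ivory figurine + carved horn + copper ingots + gold chalice, reaches only 3518.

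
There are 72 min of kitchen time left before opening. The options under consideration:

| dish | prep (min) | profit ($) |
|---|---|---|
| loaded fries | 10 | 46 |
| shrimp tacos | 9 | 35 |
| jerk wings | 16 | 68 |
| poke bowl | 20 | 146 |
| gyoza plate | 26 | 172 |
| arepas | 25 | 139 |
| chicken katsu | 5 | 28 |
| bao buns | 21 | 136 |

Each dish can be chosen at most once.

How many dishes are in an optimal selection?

The maximum profit within 72 min is 482.
poke bowl + gyoza plate + chicken katsu + bao buns hits 482 at 72 min.
Any selection reaching 482 contains exactly 4 dishes.

4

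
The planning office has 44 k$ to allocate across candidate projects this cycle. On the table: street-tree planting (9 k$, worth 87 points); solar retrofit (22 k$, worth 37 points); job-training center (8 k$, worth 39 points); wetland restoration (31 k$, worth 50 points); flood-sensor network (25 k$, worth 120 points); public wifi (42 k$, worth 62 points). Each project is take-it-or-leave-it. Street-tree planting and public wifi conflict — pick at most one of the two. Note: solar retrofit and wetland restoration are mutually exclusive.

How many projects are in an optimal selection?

Best achievable projected impact is 246.
street-tree planting + job-training center + flood-sensor network hits 246 at 42 k$.
Any selection reaching 246 contains exactly 3 projects.

3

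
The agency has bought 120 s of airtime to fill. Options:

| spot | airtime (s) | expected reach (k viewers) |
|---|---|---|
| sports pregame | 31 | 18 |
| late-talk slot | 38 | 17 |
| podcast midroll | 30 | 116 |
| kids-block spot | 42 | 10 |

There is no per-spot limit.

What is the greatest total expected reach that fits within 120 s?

464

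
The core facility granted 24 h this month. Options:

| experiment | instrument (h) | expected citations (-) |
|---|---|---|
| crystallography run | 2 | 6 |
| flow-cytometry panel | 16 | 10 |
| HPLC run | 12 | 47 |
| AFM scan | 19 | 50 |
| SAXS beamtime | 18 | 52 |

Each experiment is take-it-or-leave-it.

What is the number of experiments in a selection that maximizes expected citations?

Best achievable expected citations is 58.
For example crystallography run + SAXS beamtime achieves it, using 20 h.
All optima have 2 experiments.

2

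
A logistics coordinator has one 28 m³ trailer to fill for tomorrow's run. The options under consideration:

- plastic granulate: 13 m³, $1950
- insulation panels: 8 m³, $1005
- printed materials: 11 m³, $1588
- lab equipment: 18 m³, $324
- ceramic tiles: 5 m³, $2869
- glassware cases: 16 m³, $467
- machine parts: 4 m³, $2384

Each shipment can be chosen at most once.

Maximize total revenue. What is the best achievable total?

7846

Ranking by ratio (revenue/m³): machine parts 596.00, ceramic tiles 573.80, plastic granulate 150.00, printed materials 144.36.
The ratio heuristic lands on plastic granulate + ceramic tiles + machine parts (7203) but leaves 6 m³ idle.
Dropping plastic granulate frees 13 m³; slotting in insulation panels + printed materials (19 m³) lifts the total to 7846 at 28 m³.
Runner-up plastic granulate + ceramic tiles + machine parts tops out at 7203.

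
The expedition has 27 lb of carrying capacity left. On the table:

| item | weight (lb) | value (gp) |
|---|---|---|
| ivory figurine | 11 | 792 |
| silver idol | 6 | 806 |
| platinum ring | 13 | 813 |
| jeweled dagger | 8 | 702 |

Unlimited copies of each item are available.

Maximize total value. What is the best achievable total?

Taking 4×silver idol: 24 lb used, 3224 in value.
The spare 3 lb is too small for any remaining item, and no exchange beats 3224.

3224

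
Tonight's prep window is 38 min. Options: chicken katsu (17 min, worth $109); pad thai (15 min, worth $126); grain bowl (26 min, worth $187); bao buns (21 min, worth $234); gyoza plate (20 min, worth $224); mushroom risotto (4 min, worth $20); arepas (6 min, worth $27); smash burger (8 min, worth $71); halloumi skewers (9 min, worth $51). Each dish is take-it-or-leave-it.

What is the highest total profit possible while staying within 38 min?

Ranking by ratio (profit/min): gyoza plate 11.20, bao buns 11.14, smash burger 8.88, pad thai 8.40.
The ratio heuristic lands on gyoza plate + smash burger + halloumi skewers (346) but leaves 1 min idle.
Reworking the packing: pad thai + bao buns uses 36 min and improves the total to 360.
The closest alternative, bao buns + smash burger + halloumi skewers, reaches only 356.

360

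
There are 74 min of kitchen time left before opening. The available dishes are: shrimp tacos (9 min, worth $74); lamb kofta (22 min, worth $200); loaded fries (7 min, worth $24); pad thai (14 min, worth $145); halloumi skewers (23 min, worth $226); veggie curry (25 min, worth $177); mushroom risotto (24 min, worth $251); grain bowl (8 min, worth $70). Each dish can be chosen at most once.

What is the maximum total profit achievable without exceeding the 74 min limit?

696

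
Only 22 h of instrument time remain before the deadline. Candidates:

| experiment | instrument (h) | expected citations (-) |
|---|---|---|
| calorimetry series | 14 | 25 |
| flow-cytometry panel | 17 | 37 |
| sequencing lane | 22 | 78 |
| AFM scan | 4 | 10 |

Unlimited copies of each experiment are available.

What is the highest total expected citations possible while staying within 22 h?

78

Density check — sequencing lane 3.55, AFM scan 2.50, flow-cytometry panel 2.18, calorimetry series 1.79 are the best per h.
Sequencing lane uses 22 of the 22 h and totals 78.
No other feasible combination exceeds 78.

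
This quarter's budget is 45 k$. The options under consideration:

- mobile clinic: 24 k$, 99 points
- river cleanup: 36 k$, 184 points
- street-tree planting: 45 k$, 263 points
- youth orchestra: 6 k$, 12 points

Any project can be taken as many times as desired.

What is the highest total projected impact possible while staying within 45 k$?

Ranking by ratio (projected impact/k$): street-tree planting 5.84, river cleanup 5.11, mobile clinic 4.12.
The ratio ordering already packs tightly: street-tree planting, 45 k$, 263.

263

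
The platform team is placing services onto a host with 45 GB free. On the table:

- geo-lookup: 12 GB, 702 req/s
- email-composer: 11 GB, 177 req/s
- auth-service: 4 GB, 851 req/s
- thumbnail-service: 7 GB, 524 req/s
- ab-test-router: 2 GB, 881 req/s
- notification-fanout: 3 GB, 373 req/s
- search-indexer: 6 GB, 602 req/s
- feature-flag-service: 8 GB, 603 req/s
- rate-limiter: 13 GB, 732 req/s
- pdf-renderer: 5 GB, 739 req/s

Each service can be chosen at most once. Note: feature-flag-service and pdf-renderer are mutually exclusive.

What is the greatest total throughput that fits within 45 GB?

4880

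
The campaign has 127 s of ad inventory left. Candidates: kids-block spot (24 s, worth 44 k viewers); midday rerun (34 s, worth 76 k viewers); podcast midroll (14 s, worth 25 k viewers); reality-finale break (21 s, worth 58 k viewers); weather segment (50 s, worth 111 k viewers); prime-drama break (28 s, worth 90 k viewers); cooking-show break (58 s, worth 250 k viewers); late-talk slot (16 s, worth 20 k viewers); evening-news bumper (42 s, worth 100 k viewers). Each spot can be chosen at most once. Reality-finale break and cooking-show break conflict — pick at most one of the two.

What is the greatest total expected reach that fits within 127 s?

416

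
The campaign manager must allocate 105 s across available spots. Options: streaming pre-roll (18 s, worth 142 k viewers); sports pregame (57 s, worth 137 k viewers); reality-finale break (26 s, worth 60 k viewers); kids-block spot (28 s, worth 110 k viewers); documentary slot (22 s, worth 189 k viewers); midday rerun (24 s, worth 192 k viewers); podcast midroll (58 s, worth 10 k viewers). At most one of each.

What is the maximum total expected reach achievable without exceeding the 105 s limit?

633

Ranking by ratio (expected reach/s): documentary slot 8.59, midday rerun 8.00, streaming pre-roll 7.89.
Streaming pre-roll + kids-block spot + documentary slot + midday rerun uses 92 of the 105 s and totals 633.
Every other selection either busts 105 s or fails to beat 633.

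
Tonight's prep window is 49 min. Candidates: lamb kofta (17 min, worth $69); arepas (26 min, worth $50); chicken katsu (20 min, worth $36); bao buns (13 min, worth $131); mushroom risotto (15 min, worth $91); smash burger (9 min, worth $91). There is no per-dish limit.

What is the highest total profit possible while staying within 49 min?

495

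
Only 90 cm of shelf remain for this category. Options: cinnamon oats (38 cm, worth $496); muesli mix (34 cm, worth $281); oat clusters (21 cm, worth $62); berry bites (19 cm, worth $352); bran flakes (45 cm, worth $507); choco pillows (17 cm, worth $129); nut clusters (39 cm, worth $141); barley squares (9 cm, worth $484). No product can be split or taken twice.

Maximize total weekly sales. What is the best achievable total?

1472

Taking the top-ratio products first gives cinnamon oats + berry bites + choco pillows + barley squares for 1461 (83 cm).
The 38 cm tied up in cinnamon oats is better spent on bran flakes — total rises to 1472 (90 cm).
Next best is cinnamon oats + berry bites + choco pillows + barley squares at 1461 (83 cm) — short by 11.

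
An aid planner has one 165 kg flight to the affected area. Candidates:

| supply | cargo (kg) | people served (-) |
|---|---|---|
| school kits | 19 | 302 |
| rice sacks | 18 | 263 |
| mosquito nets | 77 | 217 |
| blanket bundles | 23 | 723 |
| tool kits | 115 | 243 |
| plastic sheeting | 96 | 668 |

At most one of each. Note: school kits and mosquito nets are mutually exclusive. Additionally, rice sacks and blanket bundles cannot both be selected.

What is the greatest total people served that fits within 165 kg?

1693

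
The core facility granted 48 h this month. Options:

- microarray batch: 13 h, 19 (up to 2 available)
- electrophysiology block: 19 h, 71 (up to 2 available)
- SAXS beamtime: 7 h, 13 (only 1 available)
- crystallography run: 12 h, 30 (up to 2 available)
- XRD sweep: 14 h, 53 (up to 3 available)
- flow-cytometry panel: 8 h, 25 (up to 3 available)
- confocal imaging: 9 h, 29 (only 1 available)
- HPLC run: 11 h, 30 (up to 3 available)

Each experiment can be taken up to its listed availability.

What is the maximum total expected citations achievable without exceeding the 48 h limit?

177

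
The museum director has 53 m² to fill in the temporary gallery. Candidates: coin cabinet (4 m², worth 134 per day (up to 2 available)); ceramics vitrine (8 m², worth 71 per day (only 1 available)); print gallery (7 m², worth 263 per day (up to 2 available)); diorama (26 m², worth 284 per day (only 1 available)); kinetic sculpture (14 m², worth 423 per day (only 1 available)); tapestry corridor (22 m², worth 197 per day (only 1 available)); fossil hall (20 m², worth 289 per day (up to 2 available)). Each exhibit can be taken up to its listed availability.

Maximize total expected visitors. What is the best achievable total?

1372

Density check — print gallery 37.57, coin cabinet 33.50, kinetic sculpture 30.21 are the best per m².
The ratio heuristic lands on 2×coin cabinet + ceramics vitrine + 2×print gallery + kinetic sculpture (1288) but leaves 9 m² idle.
The 12 m² tied up in coin cabinet and ceramics vitrine is better spent on fossil hall — total rises to 1372 (52 m²).
That's the maximum — no swap from here does better than 1372.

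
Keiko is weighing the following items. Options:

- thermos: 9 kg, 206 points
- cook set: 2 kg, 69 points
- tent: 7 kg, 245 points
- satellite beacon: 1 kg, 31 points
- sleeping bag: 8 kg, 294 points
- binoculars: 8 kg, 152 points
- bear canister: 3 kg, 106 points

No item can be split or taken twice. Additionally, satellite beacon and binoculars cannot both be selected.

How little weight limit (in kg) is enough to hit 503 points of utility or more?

15

Look for the lowest-weight combination reaching 503.
tent + sleeping bag reaches 539 using 15 kg.
No combination under 15 kg hits 503.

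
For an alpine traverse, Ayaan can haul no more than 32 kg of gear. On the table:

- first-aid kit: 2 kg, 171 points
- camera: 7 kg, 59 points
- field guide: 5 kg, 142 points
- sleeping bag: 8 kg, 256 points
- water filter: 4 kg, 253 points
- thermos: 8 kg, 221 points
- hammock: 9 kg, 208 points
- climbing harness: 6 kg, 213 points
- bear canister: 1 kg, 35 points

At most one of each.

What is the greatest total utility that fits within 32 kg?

1149

Filling by ratio: first-aid kit + field guide + sleeping bag + water filter + climbing harness + bear canister for 1070, with 6 kg left unused.
The 5 kg tied up in field guide is better spent on thermos — total rises to 1149 (29 kg).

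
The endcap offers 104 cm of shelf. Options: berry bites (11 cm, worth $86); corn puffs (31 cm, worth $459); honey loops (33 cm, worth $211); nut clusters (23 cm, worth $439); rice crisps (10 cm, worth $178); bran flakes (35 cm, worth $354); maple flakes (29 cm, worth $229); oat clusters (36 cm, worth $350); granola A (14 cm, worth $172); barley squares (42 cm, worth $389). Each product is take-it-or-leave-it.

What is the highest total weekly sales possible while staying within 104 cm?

1430

Filling by ratio: berry bites + corn puffs + nut clusters + rice crisps + granola A for 1334, with 15 cm left unused.
Replace berry bites and granola A with bran flakes: the trade gains 96 net, giving 1430 at 99 cm.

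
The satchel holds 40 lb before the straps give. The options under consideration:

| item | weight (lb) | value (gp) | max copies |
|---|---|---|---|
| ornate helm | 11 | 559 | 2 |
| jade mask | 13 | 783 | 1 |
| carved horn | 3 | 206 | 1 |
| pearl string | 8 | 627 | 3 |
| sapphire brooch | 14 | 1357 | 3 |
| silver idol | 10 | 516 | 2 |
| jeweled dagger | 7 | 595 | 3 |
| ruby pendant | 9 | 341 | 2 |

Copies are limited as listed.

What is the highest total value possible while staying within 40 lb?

Density check — sapphire brooch 96.93, jeweled dagger 85.00, pearl string 78.38, carved horn 68.67 are the best per lb.
Filling by ratio: carved horn + 2×sapphire brooch + jeweled dagger for 3515, with 2 lb left unused.
Replace jeweled dagger with pearl string: the trade gains 32 net, giving 3547 at 39 lb.
Nothing else within 40 lb beats 3547.

3547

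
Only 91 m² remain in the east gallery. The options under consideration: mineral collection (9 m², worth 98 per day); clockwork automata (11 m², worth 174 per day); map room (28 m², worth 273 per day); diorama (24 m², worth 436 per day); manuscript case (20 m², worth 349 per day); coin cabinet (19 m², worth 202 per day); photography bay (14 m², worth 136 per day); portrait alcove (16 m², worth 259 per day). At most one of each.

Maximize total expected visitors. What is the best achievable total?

1420

Greedy by ratio would take mineral collection + clockwork automata + diorama + manuscript case + portrait alcove: 80 m² used, total 1316.
Dropping mineral collection frees 9 m²; slotting in coin cabinet (19 m²) lifts the total to 1420 at 90 m².
The spare 1 m² is too small for any remaining exhibit, and no exchange beats 1420.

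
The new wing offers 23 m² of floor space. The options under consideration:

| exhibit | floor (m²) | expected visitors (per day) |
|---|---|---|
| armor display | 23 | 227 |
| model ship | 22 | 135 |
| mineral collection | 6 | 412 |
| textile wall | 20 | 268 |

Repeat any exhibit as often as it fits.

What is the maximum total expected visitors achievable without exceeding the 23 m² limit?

1236

3×mineral collection uses 18 of the 23 m² and totals 1236.
That's the maximum — no swap from here does better than 1236.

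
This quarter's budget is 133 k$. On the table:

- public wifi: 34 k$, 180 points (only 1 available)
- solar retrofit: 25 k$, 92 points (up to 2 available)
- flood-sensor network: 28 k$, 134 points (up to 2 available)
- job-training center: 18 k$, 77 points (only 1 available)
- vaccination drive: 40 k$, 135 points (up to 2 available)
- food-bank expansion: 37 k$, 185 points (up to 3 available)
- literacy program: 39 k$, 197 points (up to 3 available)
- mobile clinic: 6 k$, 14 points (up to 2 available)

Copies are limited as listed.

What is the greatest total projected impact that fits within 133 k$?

656

By projected impact per k$: public wifi 5.29, literacy program 5.05, food-bank expansion 5.00, flood-sensor network 4.79 lead.
A density-first pass picks public wifi + job-training center + 2×literacy program — 651 at 130 k$.
The 34 k$ tied up in public wifi is better spent on food-bank expansion — total rises to 656 (133 k$).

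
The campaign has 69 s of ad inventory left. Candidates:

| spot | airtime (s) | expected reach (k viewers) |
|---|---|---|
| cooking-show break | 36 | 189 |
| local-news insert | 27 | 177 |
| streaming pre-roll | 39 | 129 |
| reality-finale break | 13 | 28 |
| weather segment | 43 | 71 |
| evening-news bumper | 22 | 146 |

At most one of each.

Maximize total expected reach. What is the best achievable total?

366

By expected reach per s: evening-news bumper 6.64, local-news insert 6.56, cooking-show break 5.25 lead.
Filling by ratio: local-news insert + reality-finale break + evening-news bumper for 351, with 7 s left unused.
Replace reality-finale break and evening-news bumper with cooking-show break: the trade gains 15 net, giving 366 at 63 s.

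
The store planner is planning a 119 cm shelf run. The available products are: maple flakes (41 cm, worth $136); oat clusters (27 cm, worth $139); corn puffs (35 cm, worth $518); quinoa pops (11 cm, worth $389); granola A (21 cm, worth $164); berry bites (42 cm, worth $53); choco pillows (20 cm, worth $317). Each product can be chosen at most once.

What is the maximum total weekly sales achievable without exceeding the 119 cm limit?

Ranking by ratio (weekly sales/cm): quinoa pops 35.36, choco pillows 15.85, corn puffs 14.80.
The ratio ordering already packs tightly: oat clusters + corn puffs + quinoa pops + granola A + choco pillows, 114 cm, 1527.

1527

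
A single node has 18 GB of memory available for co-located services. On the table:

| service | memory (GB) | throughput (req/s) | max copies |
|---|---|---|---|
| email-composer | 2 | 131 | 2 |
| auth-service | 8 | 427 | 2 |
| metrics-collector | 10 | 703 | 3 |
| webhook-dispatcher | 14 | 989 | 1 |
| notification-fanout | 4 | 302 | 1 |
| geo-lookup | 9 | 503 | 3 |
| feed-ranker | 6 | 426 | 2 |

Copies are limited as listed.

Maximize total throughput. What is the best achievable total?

Ranking by ratio (throughput/GB): notification-fanout 75.50, feed-ranker 71.00, webhook-dispatcher 70.64, metrics-collector 70.30.
A density-first pass picks email-composer + notification-fanout + 2×feed-ranker — 1285 at 18 GB.
Dropping email-composer and 2×feed-ranker frees 14 GB; slotting in webhook-dispatcher (14 GB) lifts the total to 1291 at 18 GB.

1291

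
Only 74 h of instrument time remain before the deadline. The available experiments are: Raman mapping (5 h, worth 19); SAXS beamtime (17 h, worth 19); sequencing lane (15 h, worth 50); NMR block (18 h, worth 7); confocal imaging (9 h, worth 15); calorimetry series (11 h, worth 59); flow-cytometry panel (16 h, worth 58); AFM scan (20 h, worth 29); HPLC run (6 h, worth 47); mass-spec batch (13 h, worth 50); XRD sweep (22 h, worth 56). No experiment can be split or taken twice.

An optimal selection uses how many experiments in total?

6

Optimal total is 289.
For example Raman mapping + calorimetry series + flow-cytometry panel + HPLC run + mass-spec batch + XRD sweep achieves it, using 73 h.
Every optimal selection uses 6 experiments.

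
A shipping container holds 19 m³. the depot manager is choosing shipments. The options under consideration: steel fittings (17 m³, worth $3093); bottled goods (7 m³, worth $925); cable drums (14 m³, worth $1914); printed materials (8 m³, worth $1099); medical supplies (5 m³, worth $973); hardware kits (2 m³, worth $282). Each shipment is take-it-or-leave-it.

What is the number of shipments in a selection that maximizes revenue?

2

Best achievable revenue is 3375.
steel fittings + hardware kits hits 3375 at 19 m³.
Every optimal selection uses 2 shipments.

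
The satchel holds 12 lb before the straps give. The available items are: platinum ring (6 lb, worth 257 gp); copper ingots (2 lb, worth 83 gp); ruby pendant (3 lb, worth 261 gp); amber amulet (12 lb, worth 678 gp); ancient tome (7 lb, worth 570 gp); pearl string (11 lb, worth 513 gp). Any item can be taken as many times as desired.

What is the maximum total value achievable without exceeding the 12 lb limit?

The ratio ordering already packs tightly: 4×ruby pendant, 12 lb, 1044.
That's the maximum — no swap from here does better than 1044.

1044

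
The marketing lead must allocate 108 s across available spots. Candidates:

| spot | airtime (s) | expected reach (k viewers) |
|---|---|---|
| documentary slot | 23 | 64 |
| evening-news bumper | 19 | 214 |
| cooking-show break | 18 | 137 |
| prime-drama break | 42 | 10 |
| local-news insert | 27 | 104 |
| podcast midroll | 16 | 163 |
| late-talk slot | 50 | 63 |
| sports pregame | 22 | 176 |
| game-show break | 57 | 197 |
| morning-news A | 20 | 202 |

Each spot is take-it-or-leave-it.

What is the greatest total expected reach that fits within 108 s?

892

Evening-news bumper + cooking-show break + podcast midroll + sports pregame + morning-news A uses 95 of the 108 s and totals 892.
An exhaustive check of the 1024 subsets confirms 892.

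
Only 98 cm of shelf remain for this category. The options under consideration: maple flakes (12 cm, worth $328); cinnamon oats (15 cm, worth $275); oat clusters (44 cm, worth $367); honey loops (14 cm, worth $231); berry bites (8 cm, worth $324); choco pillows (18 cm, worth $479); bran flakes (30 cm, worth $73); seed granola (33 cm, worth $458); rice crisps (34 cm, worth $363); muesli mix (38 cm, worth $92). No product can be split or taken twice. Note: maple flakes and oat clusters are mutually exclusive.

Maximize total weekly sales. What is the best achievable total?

1864

Taking the top-ratio products first gives maple flakes + cinnamon oats + honey loops + berry bites + choco pillows + bran flakes for 1710 (97 cm).
The 44 cm tied up in honey loops and bran flakes is better spent on seed granola — total rises to 1864 (86 cm).
Runner-up maple flakes + honey loops + berry bites + choco pillows + seed granola tops out at 1820.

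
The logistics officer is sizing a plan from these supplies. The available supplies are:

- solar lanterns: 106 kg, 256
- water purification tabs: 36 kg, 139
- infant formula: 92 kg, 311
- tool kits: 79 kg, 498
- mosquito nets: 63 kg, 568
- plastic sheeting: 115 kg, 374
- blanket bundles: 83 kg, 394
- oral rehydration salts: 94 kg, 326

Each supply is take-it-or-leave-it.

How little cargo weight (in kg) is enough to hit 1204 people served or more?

178

Look for the lowest-cargo combination reaching 1204.
Taking water purification tabs + tool kits + mosquito nets gives 1205 (≥ 1204) for 178 kg.
Below 178 kg the best achievable stays under 1204.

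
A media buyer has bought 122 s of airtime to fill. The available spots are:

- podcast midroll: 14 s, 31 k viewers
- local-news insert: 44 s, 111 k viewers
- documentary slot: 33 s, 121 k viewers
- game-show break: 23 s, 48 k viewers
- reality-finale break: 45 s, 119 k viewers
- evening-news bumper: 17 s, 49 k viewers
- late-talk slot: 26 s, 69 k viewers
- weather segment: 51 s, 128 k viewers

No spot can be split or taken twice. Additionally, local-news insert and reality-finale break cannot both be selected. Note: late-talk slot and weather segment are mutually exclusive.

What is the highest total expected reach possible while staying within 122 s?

358

The ratio ordering already packs tightly: documentary slot + reality-finale break + evening-news bumper + late-talk slot, 121 s, 358.
That's the maximum — no feasible swap from here does better than 358.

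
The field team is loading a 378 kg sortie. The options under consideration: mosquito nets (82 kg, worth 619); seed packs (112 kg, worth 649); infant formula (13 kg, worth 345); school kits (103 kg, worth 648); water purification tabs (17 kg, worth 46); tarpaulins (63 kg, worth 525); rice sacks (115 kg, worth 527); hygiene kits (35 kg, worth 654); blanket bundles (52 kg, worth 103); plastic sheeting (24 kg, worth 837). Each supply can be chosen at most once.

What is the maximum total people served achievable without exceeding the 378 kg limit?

3752

The ratio heuristic lands on mosquito nets + infant formula + school kits + water purification tabs + tarpaulins + hygiene kits + plastic sheeting (3674) but leaves 41 kg idle.
Dropping water purification tabs and tarpaulins frees 80 kg; slotting in seed packs (112 kg) lifts the total to 3752 at 369 kg.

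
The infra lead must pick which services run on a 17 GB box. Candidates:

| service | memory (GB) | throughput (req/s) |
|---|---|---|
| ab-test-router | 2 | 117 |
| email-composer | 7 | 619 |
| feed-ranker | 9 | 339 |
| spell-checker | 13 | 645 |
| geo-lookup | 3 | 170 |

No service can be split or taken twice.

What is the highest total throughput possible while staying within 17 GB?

The ratio heuristic lands on ab-test-router + email-composer + geo-lookup (906) but leaves 5 GB idle.
The 5 GB tied up in ab-test-router and geo-lookup is better spent on feed-ranker — total rises to 958 (16 GB).

958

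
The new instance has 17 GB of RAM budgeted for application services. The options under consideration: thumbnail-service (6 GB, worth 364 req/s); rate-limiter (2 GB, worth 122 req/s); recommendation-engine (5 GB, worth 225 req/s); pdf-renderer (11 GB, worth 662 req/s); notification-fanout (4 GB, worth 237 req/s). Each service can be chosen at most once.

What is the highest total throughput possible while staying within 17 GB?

A density-first pass picks thumbnail-service + rate-limiter + recommendation-engine + notification-fanout — 948 at 17 GB.
The 11 GB tied up in rate-limiter and recommendation-engine and notification-fanout is better spent on pdf-renderer — total rises to 1026 (17 GB).

1026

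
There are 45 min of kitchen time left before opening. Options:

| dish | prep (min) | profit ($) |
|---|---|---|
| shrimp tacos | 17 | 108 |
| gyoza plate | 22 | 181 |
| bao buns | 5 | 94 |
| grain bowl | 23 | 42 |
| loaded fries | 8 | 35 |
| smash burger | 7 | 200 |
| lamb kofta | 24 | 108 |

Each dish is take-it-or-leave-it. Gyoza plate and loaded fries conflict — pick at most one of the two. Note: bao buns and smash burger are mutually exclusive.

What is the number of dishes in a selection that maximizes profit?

3

The maximum profit within 45 min is 383.
For example shrimp tacos + gyoza plate + bao buns achieves it, using 44 min.
All optima have 3 dishes.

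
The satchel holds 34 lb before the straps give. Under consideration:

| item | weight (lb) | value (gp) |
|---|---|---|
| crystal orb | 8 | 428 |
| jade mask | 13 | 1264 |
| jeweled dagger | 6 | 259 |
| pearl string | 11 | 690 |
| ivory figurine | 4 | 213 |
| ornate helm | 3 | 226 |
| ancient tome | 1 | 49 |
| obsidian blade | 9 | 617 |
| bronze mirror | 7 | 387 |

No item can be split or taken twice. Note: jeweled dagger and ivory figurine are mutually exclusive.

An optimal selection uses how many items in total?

Optimal total is 2620.
One optimal bundle: jade mask + pearl string + ancient tome + obsidian blade (34 lb).
Any selection reaching 2620 contains exactly 4 items.

4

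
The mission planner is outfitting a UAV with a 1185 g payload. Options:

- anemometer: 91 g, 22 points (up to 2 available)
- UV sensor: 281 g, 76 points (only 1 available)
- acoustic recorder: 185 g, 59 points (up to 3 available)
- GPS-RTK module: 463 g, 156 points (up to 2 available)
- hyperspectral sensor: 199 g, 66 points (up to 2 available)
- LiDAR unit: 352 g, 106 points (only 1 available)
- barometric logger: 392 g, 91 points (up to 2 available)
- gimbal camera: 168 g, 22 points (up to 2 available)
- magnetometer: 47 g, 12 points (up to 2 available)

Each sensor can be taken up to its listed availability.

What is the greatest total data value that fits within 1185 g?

Taking 2×GPS-RTK module + hyperspectral sensor + magnetometer: 1172 g used, 390 in data value.
Every other selection either busts 1185 g or exceeds an availability limit or fails to beat 390.

390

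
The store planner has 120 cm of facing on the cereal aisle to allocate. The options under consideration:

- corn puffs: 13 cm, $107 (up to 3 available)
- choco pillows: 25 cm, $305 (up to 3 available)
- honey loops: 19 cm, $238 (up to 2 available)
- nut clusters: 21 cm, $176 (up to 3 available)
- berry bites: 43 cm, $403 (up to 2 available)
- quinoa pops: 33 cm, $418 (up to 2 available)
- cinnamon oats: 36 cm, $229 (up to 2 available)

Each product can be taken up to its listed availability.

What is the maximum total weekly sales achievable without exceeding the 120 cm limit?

1446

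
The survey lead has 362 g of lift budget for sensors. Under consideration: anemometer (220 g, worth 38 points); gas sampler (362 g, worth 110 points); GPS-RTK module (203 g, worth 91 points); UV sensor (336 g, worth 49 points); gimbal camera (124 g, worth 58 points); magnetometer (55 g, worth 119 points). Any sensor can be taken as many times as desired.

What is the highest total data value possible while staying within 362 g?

Best packing: 6×magnetometer — 330 g, 714 total.
Nothing else within 362 g beats 714.

714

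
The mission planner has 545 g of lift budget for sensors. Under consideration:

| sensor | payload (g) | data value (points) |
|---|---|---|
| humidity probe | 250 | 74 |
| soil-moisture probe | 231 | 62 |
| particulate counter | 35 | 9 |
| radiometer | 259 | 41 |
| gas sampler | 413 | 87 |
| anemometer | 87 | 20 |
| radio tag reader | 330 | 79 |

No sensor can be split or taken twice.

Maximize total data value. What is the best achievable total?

The ratio ordering already packs tightly: humidity probe + soil-moisture probe + particulate counter, 516 g, 145.

145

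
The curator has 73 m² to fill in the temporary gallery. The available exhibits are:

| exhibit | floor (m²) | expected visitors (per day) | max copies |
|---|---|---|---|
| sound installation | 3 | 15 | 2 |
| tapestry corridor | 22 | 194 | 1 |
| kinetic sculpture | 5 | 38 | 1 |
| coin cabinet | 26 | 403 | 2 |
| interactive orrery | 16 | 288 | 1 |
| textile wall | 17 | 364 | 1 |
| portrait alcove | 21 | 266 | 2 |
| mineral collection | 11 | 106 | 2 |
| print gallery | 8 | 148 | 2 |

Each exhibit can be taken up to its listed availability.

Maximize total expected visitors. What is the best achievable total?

1241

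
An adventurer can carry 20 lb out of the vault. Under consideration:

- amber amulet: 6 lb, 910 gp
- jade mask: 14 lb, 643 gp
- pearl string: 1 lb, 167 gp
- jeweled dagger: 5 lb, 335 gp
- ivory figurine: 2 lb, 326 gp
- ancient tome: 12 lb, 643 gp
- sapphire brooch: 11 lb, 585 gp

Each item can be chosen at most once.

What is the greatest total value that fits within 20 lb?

Taking the top-ratio items first gives amber amulet + pearl string + jeweled dagger + ivory figurine for 1738 (14 lb).
The 5 lb tied up in jeweled dagger is better spent on sapphire brooch — total rises to 1988 (20 lb).
Every other selection either busts 20 lb or fails to beat 1988.

1988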